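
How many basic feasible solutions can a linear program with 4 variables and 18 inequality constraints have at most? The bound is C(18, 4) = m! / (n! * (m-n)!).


Each vertex corresponds to some choice of n active constraints out of m, so the number of vertices is at most C(m, n) = m! / (n!(m-n)!).
m = 18, n = 4
Numerator: 18 * 17 * 16 * 15
Denominator: 4! = 24
C(18, 4) = 3060


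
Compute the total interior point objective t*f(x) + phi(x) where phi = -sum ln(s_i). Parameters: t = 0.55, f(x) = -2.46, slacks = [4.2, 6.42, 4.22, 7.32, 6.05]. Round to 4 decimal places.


Step 1: Compute log-barrier.
ln values: [1.4351, 1.8594, 1.4398, 1.9906, 1.8001]
phi = -(1.4351 + 1.8594 + 1.4398 + 1.9906 + 1.8001) = -8.525
Step 2: Compute augmented objective.
t*f(x) = 0.55*-2.46 = -1.353
Total = -1.353 - 8.525 = -9.878


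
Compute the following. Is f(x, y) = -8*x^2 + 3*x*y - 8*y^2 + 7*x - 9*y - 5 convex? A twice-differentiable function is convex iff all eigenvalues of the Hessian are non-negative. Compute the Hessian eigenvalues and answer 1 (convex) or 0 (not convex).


The Hessian of f(x,y) = -8*x^2 + 3*x*y - 8*y^2 + 7*x - 9*y - 5 is:
H = [[-16, 3], [3, -16]]
Trace = -16 - 16 = -32
Determinant = -16*-16 - (3)^2 = 247
Discriminant = (-32)^2 - 4*247 = 36.0
Eigenvalues: lambda_1 = -19.0, lambda_2 = -13.0
The function is not convex.

0


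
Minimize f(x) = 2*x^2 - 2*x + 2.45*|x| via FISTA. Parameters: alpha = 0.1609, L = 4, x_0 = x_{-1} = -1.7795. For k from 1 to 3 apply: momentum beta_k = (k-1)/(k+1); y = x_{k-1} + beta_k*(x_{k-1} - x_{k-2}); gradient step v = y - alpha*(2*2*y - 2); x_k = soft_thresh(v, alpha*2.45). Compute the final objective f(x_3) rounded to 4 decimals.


FISTA on f(x) = 2*x^2 - 2*x + 2.45*|x|
L = 4, alpha = 0.1609
Iteration 1: beta = 0.0, y = -1.7795 + 0.0*(-1.7795 + 1.7795) = -1.7795
  grad(y) = -9.118, v = y - alpha*grad = -0.3124
  prox(v) = soft_thresh(-0.3124, 0.3942) = 0.0
Iteration 2: beta = 0.3333, y = 0.0 + 0.3333*(0.0 + 1.7795) = 0.5932
  grad(y) = 0.3727, v = y - alpha*grad = 0.5332
  prox(v) = soft_thresh(0.5332, 0.3942) = 0.139
Iteration 3: beta = 0.5, y = 0.139 + 0.5*(0.139 - 0.0) = 0.2085
  grad(y) = -1.166, v = y - alpha*grad = 0.3961
  prox(v) = soft_thresh(0.3961, 0.3942) = 0.0019
f(x_3) = 2*0.0019^2 - 2*0.0019 + 2.45*|0.0019| = 0.0009


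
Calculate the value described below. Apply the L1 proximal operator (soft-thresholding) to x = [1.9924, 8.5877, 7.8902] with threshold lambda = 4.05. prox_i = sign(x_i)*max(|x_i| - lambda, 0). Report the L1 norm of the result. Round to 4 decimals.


Soft-thresholding with lambda = 4.05:
prox(1.9924) = sign(1.9924)*max(|1.9924| - 4.05, 0) = 0.0
prox(8.5877) = sign(8.5877)*max(|8.5877| - 4.05, 0) = 4.5377
prox(7.8902) = sign(7.8902)*max(|7.8902| - 4.05, 0) = 3.8402
prox(x) = [0.0, 4.5377, 3.8402]
||prox(x)||_1 = 0.0 + 4.5377 + 3.8402 = 8.3779


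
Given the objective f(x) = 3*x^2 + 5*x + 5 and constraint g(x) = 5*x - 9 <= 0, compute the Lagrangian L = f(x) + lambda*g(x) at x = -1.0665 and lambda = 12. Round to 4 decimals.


Step 1: Evaluate f(x).
f(-1.0665) = 3*(-1.0665)^2 + 5*(-1.0665) + 5 = 3.0798
Step 2: Evaluate g(x).
g(-1.0665) = 5*-1.0665 - 9 = -14.3325
Step 3: Compute Lagrangian.
L = 3.0798 + 12*-14.3325 = -168.9102


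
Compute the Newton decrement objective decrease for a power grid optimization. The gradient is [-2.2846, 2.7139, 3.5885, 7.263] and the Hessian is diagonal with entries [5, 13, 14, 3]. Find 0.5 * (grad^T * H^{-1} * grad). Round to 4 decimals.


Step 1: H is diagonal, so H^(-1) * g = [-0.4569, 0.2088, 0.2563, 2.421].
Step 2: g^T H^(-1) g = sum_i g_i^2 / H_ii
  = (-2.2846)^2/5 + (2.7139)^2/13 + (3.5885)^2/14 + (7.263)^2/3
  = 1.0439 + 0.5666 + 0.9198 + 17.5837 = 20.114
Step 3: Objective decrease = 0.5 * g^T H^(-1) g = 10.057


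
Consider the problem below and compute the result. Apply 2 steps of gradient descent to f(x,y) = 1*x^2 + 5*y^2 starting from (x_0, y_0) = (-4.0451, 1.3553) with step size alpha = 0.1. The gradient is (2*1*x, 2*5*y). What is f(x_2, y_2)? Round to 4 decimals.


Gradient descent on f(x,y) = 1*x^2 + 5*y^2.
Starting point: (-4.0451, 1.3553), alpha = 0.1
Step 1: grad_x = 2*1*-4.0451 = -8.0902, grad_y = 2*5*1.3553 = 13.553
  x_1 = -4.0451 - 0.1*-8.0902 = -3.2361
  y_1 = 1.3553 - 0.1*13.553 = 0.0
Step 2: grad_x = 2*1*-3.2361 = -6.4722, grad_y = 2*5*0.0 = 0.0
  x_2 = -3.2361 - 0.1*-6.4722 = -2.5889
  y_2 = 0.0 - 0.1*0.0 = 0.0
f(-2.5889, 0.0) = 1*(-2.5889)^2 + 5*0.0^2 = 6.7022


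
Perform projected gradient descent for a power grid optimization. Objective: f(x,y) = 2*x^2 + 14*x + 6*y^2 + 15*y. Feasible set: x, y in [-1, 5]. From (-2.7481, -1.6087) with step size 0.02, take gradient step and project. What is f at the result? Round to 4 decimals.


Step 1: Compute gradient at (-2.7481, -1.6087).
grad_x = 2*2*-2.7481 + 14 = 3.0076
grad_y = 2*6*-1.6087 + 15 = -4.3044
Step 2: Gradient step.
x_raw = -2.7481 - 0.02*3.0076 = -2.8083
y_raw = -1.6087 - 0.02*-4.3044 = -1.5226
Step 3: Project onto [-1, 5].
x_proj = clip(-2.8083) = -1.0
y_proj = clip(-1.5226) = -1.0
Step 4: Evaluate f.
f(-1.0, -1.0) = -21.0


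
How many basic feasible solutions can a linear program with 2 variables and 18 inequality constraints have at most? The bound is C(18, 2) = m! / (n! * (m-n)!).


Each vertex corresponds to some choice of n active constraints out of m, so the number of vertices is at most C(m, n) = m! / (n!(m-n)!).
m = 18, n = 2
Numerator: 18 * 17
Denominator: 2! = 2
C(18, 2) = 153


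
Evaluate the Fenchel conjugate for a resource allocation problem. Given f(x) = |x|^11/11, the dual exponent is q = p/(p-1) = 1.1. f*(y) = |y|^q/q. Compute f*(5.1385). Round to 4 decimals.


The conjugate exponent q satisfies 1/p + 1/q = 1.
p = 11, so q = 11/(11 - 1) = 1.1
|y|^q = 5.1385^1.1 = 6.0523
f*(5.1385) = 6.0523 / 1.1 = 5.5021


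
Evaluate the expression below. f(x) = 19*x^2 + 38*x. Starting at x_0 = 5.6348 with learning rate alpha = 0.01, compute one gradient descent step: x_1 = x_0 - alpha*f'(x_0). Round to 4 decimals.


We compute the gradient at x_0 and apply the update.
f'(x) = 38*x + 38
f'(5.6348) = 38*5.6348 + 38 = 252.1224
x_1 = 5.6348 - 0.01*252.1224 = 3.1136


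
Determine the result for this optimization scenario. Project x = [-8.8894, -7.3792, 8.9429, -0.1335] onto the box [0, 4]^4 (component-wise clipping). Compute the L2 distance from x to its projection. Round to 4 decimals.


Project each component onto [0, 4].
clip(-8.8894) = 0.0, clip(-7.3792) = 0.0, clip(8.9429) = 4.0, clip(-0.1335) = 0.0
Projection = [0.0, 0.0, 4.0, 0.0]
Squared diffs: [79.0214, 54.4526, 24.4323, 0.0178]
Distance = sqrt(157.9241) = 12.5668


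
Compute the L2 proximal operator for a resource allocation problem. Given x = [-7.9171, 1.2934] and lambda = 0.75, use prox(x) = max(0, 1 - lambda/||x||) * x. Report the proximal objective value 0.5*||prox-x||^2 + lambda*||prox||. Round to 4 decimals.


Step 1: Compute ||x||.
||x|| = 8.0221
Step 2: Compute scaling factor.
scale = max(0, 1 - 0.75/8.0221) = 0.9065
Step 3: prox(x) = [-7.1769, 1.1725]
||prox(x)|| = 7.2721
Step 4: Proximal objective.
0.5*||prox-x||^2 = 0.2813
lambda*||prox|| = 5.4541
Total = 5.7353


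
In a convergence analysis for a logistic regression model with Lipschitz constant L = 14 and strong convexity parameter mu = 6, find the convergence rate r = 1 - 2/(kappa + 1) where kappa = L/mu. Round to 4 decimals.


Step 1: Compute the condition number.
kappa = L/mu = 14/6 = 2.3333
Step 2: Compute the convergence rate.
r = 1 - 2/(kappa + 1) = 1 - 2*mu/(L + mu) = (L - mu)/(L + mu) = 8/20 = 0.4


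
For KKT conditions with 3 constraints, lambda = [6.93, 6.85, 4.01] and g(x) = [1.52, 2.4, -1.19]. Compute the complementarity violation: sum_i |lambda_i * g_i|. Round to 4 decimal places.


KKT complementary slackness check:
lambda_1 * g_1 = 6.93 * 1.52 = 10.5336
lambda_2 * g_2 = 6.85 * 2.4 = 16.44
lambda_3 * g_3 = 4.01 * -1.19 = -4.7719
Total violation = 10.5336 + 16.44 + 4.7719 = 31.7455


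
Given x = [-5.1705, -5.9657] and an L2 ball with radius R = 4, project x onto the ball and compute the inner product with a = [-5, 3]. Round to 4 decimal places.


Step 1: Compute ||x|| (intermediates to 6 decimals).
||x|| = sqrt((-5.1705)^2 + (-5.9657)^2) = 7.894533
Step 2: Project.
Since ||x|| > R, scale = R/||x|| = 4/7.894533 = 0.50668, proj(x) = scale * x
proj(x) = [-2.619789, -3.022701]
Step 3: Dot product.
a^T * proj(x) = -5*(-2.619789) + 3*(-3.022701) = 4.0308


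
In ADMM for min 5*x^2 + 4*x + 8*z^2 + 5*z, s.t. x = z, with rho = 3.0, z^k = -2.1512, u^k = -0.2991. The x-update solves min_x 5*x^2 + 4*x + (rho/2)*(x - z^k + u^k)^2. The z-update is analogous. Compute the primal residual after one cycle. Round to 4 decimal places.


ADMM iteration with rho = 3.0, z^k = -2.1512, u^k = -0.2991
Step 1: x-update.
Minimize 5*x^2 + 4*x + (3.0/2)*(x + 2.1512 - 0.2991)^2
FOC: (2*5 + 3.0)*x = -4 + 3.0*(-2.1512 + 0.2991)
x^{k+1} = -0.7351
Step 2: z-update.
Minimize 8*z^2 + 5*z + (3.0/2)*(-0.7351 - z - 0.2991)^2
FOC: (2*8 + 3.0)*z = -5 + 3.0*(-0.7351 - 0.2991)
z^{k+1} = -0.4265
Step 3: u-update.
u^{k+1} = -0.2991 - 0.7351 + 0.4265 = -0.6077
Step 4: Primal residual = |-0.7351 + 0.4265| = 0.3086


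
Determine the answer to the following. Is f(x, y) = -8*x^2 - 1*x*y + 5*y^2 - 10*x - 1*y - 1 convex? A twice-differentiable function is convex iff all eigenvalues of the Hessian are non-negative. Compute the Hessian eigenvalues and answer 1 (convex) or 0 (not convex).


The Hessian of f(x,y) = -8*x^2 - 1*x*y + 5*y^2 - 10*x - 1*y - 1 is:
H = [[-16, -1], [-1, 10]]
Trace = -16 + 10 = -6
Determinant = -16*10 - (-1)^2 = -161
Discriminant = (-6)^2 - 4*-161 = 680.0
Eigenvalues: lambda_1 = -16.0384, lambda_2 = 10.0384
The function is not convex.

0


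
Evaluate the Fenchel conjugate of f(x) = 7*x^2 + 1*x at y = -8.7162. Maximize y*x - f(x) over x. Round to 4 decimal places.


f*(y) = sup_x {y*x - a*x^2 - b*x} = sup_x {(y-b)*x - a*x^2}
FOC: (y - b) - 2a*x = 0 => x* = (y - b)/(2a)
x* = (-8.7162 - 1)/(2*7) = -0.694
f*(-8.7162) = (y-b)^2/(4a) = (-8.7162 - 1)^2/(4*7)
= 94.4045/28 = 3.3716


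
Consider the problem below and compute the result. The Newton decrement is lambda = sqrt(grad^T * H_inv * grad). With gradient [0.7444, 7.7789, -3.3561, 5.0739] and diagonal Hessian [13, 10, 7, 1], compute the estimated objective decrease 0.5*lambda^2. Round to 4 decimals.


Step 1: H is diagonal, so H^(-1) * g = [0.0573, 0.7779, -0.4794, 5.0739].
Step 2: g^T H^(-1) g = sum_i g_i^2 / H_ii
  = (0.7444)^2/13 + (7.7789)^2/10 + (-3.3561)^2/7 + (5.0739)^2/1
  = 0.0426 + 6.0511 + 1.6091 + 25.7445 = 33.4473
Step 3: Objective decrease = 0.5 * g^T H^(-1) g = 16.7236


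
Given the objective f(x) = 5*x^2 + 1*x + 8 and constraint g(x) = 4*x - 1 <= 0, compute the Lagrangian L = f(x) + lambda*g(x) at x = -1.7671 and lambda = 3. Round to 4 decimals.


Step 1: Evaluate f(x).
f(-1.7671) = 5*(-1.7671)^2 + 1*(-1.7671) + 8 = 21.8461
Step 2: Evaluate g(x).
g(-1.7671) = 4*-1.7671 - 1 = -8.0684
Step 3: Compute Lagrangian.
L = 21.8461 + 3*-8.0684 = -2.3591


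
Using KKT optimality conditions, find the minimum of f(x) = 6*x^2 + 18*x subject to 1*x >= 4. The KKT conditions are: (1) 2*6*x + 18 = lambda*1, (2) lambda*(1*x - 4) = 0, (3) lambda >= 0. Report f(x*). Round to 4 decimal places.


Step 1: Try lambda = 0 (constraint inactive).
x_unc = -18/(2*6) = -1.5
Check: 1*-1.5 = -1.5 < 4 -- violated!
Step 2: Constraint must be active: 1*x = 4
x* = 4/1 = 4.0
lambda = (2*6*4.0 + 18)/1 = 66.0
Step 3: Compute optimal value.
f(x*) = 6*4.0^2 + 18*4.0 = 168.0


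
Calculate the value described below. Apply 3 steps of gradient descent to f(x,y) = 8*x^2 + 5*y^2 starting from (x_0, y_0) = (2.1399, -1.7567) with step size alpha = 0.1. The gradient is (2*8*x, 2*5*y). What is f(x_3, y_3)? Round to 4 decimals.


Gradient descent on f(x,y) = 8*x^2 + 5*y^2.
Starting point: (2.1399, -1.7567), alpha = 0.1
Step 1: grad_x = 2*8*2.1399 = 34.2384, grad_y = 2*5*-1.7567 = -17.567
  x_1 = 2.1399 - 0.1*34.2384 = -1.2839
  y_1 = -1.7567 - 0.1*-17.567 = 0.0
Step 2: grad_x = 2*8*-1.2839 = -20.543, grad_y = 2*5*0.0 = 0.0
  x_2 = -1.2839 - 0.1*-20.543 = 0.7704
  y_2 = 0.0 - 0.1*0.0 = 0.0
Step 3: grad_x = 2*8*0.7704 = 12.3258, grad_y = 2*5*0.0 = 0.0
  x_3 = 0.7704 - 0.1*12.3258 = -0.4622
  y_3 = 0.0 - 0.1*0.0 = 0.0
f(-0.4622, 0.0) = 8*(-0.4622)^2 + 5*0.0^2 = 1.7092


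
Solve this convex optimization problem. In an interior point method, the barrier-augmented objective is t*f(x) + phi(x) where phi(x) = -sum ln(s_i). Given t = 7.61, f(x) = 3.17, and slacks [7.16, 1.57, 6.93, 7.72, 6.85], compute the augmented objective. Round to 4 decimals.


Step 1: Compute log-barrier.
ln values: [1.9685, 0.4511, 1.9359, 2.0438, 1.9242]
phi = -(1.9685 + 0.4511 + 1.9359 + 2.0438 + 1.9242) = -8.3235
Step 2: Compute augmented objective.
t*f(x) = 7.61*3.17 = 24.1237
Total = 24.1237 - 8.3235 = 15.8002


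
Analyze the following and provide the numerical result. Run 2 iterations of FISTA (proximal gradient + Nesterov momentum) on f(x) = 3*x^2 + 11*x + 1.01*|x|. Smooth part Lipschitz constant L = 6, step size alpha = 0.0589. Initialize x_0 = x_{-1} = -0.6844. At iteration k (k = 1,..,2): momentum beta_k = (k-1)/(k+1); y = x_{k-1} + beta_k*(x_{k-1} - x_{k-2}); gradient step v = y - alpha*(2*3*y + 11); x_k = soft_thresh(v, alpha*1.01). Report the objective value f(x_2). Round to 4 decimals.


FISTA on f(x) = 3*x^2 + 11*x + 1.01*|x|
L = 6, alpha = 0.0589
Iteration 1: beta = 0.0, y = -0.6844 + 0.0*(-0.6844 + 0.6844) = -0.6844
  grad(y) = 6.8936, v = y - alpha*grad = -1.0904
  prox(v) = soft_thresh(-1.0904, 0.0595) = -1.0309
Iteration 2: beta = 0.3333, y = -1.0309 + 0.3333*(-1.0309 + 0.6844) = -1.1465
  grad(y) = 4.1212, v = y - alpha*grad = -1.3892
  prox(v) = soft_thresh(-1.3892, 0.0595) = -1.3297
f(x_2) = 3*(-1.3297)^2 + 11*(-1.3297) + 1.01*|-1.3297| = -7.9794


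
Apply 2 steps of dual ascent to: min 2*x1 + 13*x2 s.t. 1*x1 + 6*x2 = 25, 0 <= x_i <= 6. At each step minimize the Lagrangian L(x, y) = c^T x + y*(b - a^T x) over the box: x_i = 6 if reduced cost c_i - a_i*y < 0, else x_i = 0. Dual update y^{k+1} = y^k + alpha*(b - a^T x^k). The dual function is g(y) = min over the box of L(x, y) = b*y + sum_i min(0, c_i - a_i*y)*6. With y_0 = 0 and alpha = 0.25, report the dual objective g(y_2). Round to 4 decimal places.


Dual ascent for LP: min 2*x1 + 13*x2, 1*x1 + 6*x2 = 25, 0 <= x_i <= 6
Step 1: y^k = 0.0, reduced costs: (2.0, 13.0)
  x^k = (0.0, 0.0), subgradient = b - a^T x = 25.0
  y^{k+1} = 0.0 + 0.25*25.0 = 6.25
Step 2: y^k = 6.25, reduced costs: (-4.25, -24.5)
  x^k = (6.0, 6.0), subgradient = b - a^T x = -17.0
  y^{k+1} = 6.25 + 0.25*-17.0 = 2.0
Dual objective at y_2 = 2.0: reduced costs (0.0, 1.0), box minimizer x = (0.0, 0.0)
g(y_2) = b*y + (c1 - a1*y)*x1 + (c2 - a2*y)*x2 = 25*2.0 + 0.0*0.0 + 1.0*0.0 = 50.0 + 0.0 + 0.0 = 50.0


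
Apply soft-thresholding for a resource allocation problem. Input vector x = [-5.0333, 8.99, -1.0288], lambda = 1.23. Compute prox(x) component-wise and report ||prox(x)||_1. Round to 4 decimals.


Soft-thresholding with lambda = 1.23:
prox(-5.0333) = sign(-5.0333)*max(|-5.0333| - 1.23, 0) = -3.8033
prox(8.99) = sign(8.99)*max(|8.99| - 1.23, 0) = 7.76
prox(-1.0288) = sign(-1.0288)*max(|-1.0288| - 1.23, 0) = 0.0
prox(x) = [-3.8033, 7.76, 0.0]
||prox(x)||_1 = 3.8033 + 7.76 + 0.0 = 11.5633


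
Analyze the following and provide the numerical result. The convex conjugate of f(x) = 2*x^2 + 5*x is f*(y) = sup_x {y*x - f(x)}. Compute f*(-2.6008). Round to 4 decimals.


f*(y) = sup_x {y*x - a*x^2 - b*x} = sup_x {(y-b)*x - a*x^2}
FOC: (y - b) - 2a*x = 0 => x* = (y - b)/(2a)
x* = (-2.6008 - 5)/(2*2) = -1.9002
f*(-2.6008) = (y-b)^2/(4a) = (-2.6008 - 5)^2/(4*2)
= 57.7722/8 = 7.2215


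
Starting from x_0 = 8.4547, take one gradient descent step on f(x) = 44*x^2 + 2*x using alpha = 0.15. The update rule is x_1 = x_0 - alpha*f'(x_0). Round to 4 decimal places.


We compute the gradient at x_0 and apply the update.
f'(x) = 88*x + 2
f'(8.4547) = 88*8.4547 + 2 = 746.0136
x_1 = 8.4547 - 0.15*746.0136 = -103.4473


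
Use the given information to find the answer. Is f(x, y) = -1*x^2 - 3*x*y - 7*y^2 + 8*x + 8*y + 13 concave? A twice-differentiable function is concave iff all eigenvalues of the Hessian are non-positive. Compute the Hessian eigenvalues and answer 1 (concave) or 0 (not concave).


The Hessian of f(x,y) = -1*x^2 - 3*x*y - 7*y^2 + 8*x + 8*y + 13 is:
H = [[-2, -3], [-3, -14]]
Trace = -2 - 14 = -16
Determinant = -2*-14 - (-3)^2 = 19
Discriminant = (-16)^2 - 4*19 = 180.0
Eigenvalues: lambda_1 = -14.7082, lambda_2 = -1.2918
The function is concave.

1


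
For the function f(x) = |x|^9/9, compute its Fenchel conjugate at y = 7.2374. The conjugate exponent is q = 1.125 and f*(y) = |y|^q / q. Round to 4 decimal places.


The conjugate exponent q satisfies 1/p + 1/q = 1.
p = 9, so q = 9/(9 - 1) = 1.125
|y|^q = 7.2374^1.125 = 9.2689
f*(7.2374) = 9.2689 / 1.125 = 8.2391


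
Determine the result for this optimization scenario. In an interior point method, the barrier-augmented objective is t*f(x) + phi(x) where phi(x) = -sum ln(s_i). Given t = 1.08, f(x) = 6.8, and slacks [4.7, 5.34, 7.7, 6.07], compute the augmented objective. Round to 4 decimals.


Step 1: Compute log-barrier.
ln values: [1.5476, 1.6752, 2.0412, 1.8034]
phi = -(1.5476 + 1.6752 + 2.0412 + 1.8034) = -7.0674
Step 2: Compute augmented objective.
t*f(x) = 1.08*6.8 = 7.344
Total = 7.344 - 7.0674 = 0.2766


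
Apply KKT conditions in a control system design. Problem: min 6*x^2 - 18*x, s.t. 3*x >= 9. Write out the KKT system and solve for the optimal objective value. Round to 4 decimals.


Step 1: Try lambda = 0 (constraint inactive).
x_unc = 18/(2*6) = 1.5
Check: 3*1.5 = 4.5 < 9 -- violated!
Step 2: Constraint must be active: 3*x = 9
x* = 9/3 = 3.0
lambda = (2*6*3.0 - 18)/3 = 6.0
Step 3: Compute optimal value.
f(x*) = 6*3.0^2 - 18*3.0 = 0.0


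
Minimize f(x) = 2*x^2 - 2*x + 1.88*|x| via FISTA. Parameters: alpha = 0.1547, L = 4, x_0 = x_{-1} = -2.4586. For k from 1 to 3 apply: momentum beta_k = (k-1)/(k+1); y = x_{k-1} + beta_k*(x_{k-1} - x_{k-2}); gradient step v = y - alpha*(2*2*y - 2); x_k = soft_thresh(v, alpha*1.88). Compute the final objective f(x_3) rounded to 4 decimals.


FISTA on f(x) = 2*x^2 - 2*x + 1.88*|x|
L = 4, alpha = 0.1547
Iteration 1: beta = 0.0, y = -2.4586 + 0.0*(-2.4586 + 2.4586) = -2.4586
  grad(y) = -11.8344, v = y - alpha*grad = -0.6278
  prox(v) = soft_thresh(-0.6278, 0.2908) = -0.337
Iteration 2: beta = 0.3333, y = -0.337 + 0.3333*(-0.337 + 2.4586) = 0.3702
  grad(y) = -0.5191, v = y - alpha*grad = 0.4505
  prox(v) = soft_thresh(0.4505, 0.2908) = 0.1597
Iteration 3: beta = 0.5, y = 0.1597 + 0.5*(0.1597 + 0.337) = 0.408
  grad(y) = -0.3679, v = y - alpha*grad = 0.4649
  prox(v) = soft_thresh(0.4649, 0.2908) = 0.1741
f(x_3) = 2*0.1741^2 - 2*0.1741 + 1.88*|0.1741| = 0.0397


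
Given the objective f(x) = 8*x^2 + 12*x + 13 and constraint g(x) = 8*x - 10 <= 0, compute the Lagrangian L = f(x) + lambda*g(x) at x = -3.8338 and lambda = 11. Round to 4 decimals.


Step 1: Evaluate f(x).
f(-3.8338) = 8*(-3.8338)^2 + 12*(-3.8338) + 13 = 84.5786
Step 2: Evaluate g(x).
g(-3.8338) = 8*-3.8338 - 10 = -40.6704
Step 3: Compute Lagrangian.
L = 84.5786 + 11*-40.6704 = -362.7958


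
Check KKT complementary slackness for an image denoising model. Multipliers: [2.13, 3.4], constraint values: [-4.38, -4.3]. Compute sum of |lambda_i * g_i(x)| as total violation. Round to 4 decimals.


KKT complementary slackness check:
lambda_1 * g_1 = 2.13 * -4.38 = -9.3294
lambda_2 * g_2 = 3.4 * -4.3 = -14.62
Total violation = 9.3294 + 14.62 = 23.9494


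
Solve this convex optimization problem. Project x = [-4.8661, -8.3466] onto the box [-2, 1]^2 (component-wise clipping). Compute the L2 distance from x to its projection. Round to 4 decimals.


Project each component onto [-2, 1].
clip(-4.8661) = -2.0, clip(-8.3466) = -2.0
Projection = [-2.0, -2.0]
Squared diffs: [8.2145, 40.2793]
Distance = sqrt(48.4938) = 6.9638


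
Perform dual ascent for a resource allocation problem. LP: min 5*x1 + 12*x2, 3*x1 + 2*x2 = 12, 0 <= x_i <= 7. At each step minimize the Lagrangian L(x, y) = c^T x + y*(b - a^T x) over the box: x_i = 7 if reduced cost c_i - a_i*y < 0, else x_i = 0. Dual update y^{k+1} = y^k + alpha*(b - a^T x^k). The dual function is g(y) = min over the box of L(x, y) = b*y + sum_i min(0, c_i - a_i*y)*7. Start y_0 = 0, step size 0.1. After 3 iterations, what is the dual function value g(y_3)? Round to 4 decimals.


Dual ascent for LP: min 5*x1 + 12*x2, 3*x1 + 2*x2 = 12, 0 <= x_i <= 7
Step 1: y^k = 0.0, reduced costs: (5.0, 12.0)
  x^k = (0.0, 0.0), subgradient = b - a^T x = 12.0
  y^{k+1} = 0.0 + 0.1*12.0 = 1.2
Step 2: y^k = 1.2, reduced costs: (1.4, 9.6)
  x^k = (0.0, 0.0), subgradient = b - a^T x = 12.0
  y^{k+1} = 1.2 + 0.1*12.0 = 2.4
Step 3: y^k = 2.4, reduced costs: (-2.2, 7.2)
  x^k = (7.0, 0.0), subgradient = b - a^T x = -9.0
  y^{k+1} = 2.4 + 0.1*-9.0 = 1.5
Dual objective at y_3 = 1.5: reduced costs (0.5, 9.0), box minimizer x = (0.0, 0.0)
g(y_3) = b*y + (c1 - a1*y)*x1 + (c2 - a2*y)*x2 = 12*1.5 + 0.5*0.0 + 9.0*0.0 = 18.0 + 0.0 + 0.0 = 18.0


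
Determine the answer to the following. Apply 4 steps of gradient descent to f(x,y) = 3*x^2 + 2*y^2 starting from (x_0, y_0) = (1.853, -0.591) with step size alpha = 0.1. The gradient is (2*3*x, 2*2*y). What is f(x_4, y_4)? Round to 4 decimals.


Gradient descent on f(x,y) = 3*x^2 + 2*y^2.
Starting point: (1.853, -0.591), alpha = 0.1
Step 1: grad_x = 2*3*1.853 = 11.118, grad_y = 2*2*-0.591 = -2.364
  x_1 = 1.853 - 0.1*11.118 = 0.7412
  y_1 = -0.591 - 0.1*-2.364 = -0.3546
Step 2: grad_x = 2*3*0.7412 = 4.4472, grad_y = 2*2*-0.3546 = -1.4184
  x_2 = 0.7412 - 0.1*4.4472 = 0.2965
  y_2 = -0.3546 - 0.1*-1.4184 = -0.2128
Step 3: grad_x = 2*3*0.2965 = 1.7789, grad_y = 2*2*-0.2128 = -0.851
  x_3 = 0.2965 - 0.1*1.7789 = 0.1186
  y_3 = -0.2128 - 0.1*-0.851 = -0.1277
Step 4: grad_x = 2*3*0.1186 = 0.7116, grad_y = 2*2*-0.1277 = -0.5106
  x_4 = 0.1186 - 0.1*0.7116 = 0.0474
  y_4 = -0.1277 - 0.1*-0.5106 = -0.0766
f(0.0474, -0.0766) = 3*0.0474^2 + 2*(-0.0766)^2 = 0.0185


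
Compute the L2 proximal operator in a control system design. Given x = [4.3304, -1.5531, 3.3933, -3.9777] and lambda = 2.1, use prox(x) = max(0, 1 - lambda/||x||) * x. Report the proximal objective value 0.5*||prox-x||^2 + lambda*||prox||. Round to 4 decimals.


Step 1: Compute ||x||.
||x|| = 6.9643
Step 2: Compute scaling factor.
scale = max(0, 1 - 2.1/6.9643) = 0.6985
Step 3: prox(x) = [3.0246, -1.0848, 2.3701, -2.7783]
||prox(x)|| = 4.8643
Step 4: Proximal objective.
0.5*||prox-x||^2 = 2.205
lambda*||prox|| = 10.215
Total = 12.42


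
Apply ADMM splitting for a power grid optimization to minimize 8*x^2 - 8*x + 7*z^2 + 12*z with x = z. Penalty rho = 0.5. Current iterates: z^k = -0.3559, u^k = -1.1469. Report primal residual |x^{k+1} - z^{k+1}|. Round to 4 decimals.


ADMM iteration with rho = 0.5, z^k = -0.3559, u^k = -1.1469
Step 1: x-update.
Minimize 8*x^2 - 8*x + (0.5/2)*(x + 0.3559 - 1.1469)^2
FOC: (2*8 + 0.5)*x = 8 + 0.5*(-0.3559 + 1.1469)
x^{k+1} = 0.5088
Step 2: z-update.
Minimize 7*z^2 + 12*z + (0.5/2)*(0.5088 - z - 1.1469)^2
FOC: (2*7 + 0.5)*z = -12 + 0.5*(0.5088 - 1.1469)
z^{k+1} = -0.8496
Step 3: u-update.
u^{k+1} = -1.1469 + 0.5088 + 0.8496 = 0.2115
Step 4: Primal residual = |0.5088 + 0.8496| = 1.3584


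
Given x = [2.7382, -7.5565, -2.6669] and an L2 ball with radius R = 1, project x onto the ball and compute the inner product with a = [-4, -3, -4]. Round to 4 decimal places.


Step 1: Compute ||x|| (intermediates to 6 decimals).
||x|| = sqrt(2.7382^2 + (-7.5565)^2 + (-2.6669)^2) = 8.468222
Step 2: Project.
Since ||x|| > R, scale = R/||x|| = 1/8.468222 = 0.118089, proj(x) = scale * x
proj(x) = [0.323351, -0.89234, -0.314932]
Step 3: Dot product.
a^T * proj(x) = -4*0.323351 - 3*(-0.89234) - 4*(-0.314932) = 2.6433


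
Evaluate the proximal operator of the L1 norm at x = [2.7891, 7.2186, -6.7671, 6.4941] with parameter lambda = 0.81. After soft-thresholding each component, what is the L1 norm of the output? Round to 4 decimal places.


Soft-thresholding with lambda = 0.81:
prox(2.7891) = sign(2.7891)*max(|2.7891| - 0.81, 0) = 1.9791
prox(7.2186) = sign(7.2186)*max(|7.2186| - 0.81, 0) = 6.4086
prox(-6.7671) = sign(-6.7671)*max(|-6.7671| - 0.81, 0) = -5.9571
prox(6.4941) = sign(6.4941)*max(|6.4941| - 0.81, 0) = 5.6841
prox(x) = [1.9791, 6.4086, -5.9571, 5.6841]
||prox(x)||_1 = 1.9791 + 6.4086 + 5.9571 + 5.6841 = 20.0289


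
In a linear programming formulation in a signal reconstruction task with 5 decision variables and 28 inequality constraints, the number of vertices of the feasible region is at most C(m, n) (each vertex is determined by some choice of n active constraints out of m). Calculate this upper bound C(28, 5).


Each vertex corresponds to some choice of n active constraints out of m, so the number of vertices is at most C(m, n) = m! / (n!(m-n)!).
m = 28, n = 5
Numerator: 28 * 27 * 26 * 25 * 24
Denominator: 5! = 120
C(28, 5) = 98280


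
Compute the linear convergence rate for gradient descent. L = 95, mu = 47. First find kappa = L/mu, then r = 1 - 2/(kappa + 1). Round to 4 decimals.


Step 1: Compute the condition number.
kappa = L/mu = 95/47 = 2.0213
Step 2: Compute the convergence rate.
r = 1 - 2/(kappa + 1) = 1 - 2*mu/(L + mu) = (L - mu)/(L + mu) = 48/142 = 0.338


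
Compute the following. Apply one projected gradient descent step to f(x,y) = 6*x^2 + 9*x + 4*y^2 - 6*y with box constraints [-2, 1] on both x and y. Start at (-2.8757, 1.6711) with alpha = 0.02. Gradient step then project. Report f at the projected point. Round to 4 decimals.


Step 1: Compute gradient at (-2.8757, 1.6711).
grad_x = 2*6*-2.8757 + 9 = -25.5084
grad_y = 2*4*1.6711 - 6 = 7.3688
Step 2: Gradient step.
x_raw = -2.8757 - 0.02*-25.5084 = -2.3655
y_raw = 1.6711 - 0.02*7.3688 = 1.5237
Step 3: Project onto [-2, 1].
x_proj = clip(-2.3655) = -2.0
y_proj = clip(1.5237) = 1.0
Step 4: Evaluate f.
f(-2.0, 1.0) = 4.0


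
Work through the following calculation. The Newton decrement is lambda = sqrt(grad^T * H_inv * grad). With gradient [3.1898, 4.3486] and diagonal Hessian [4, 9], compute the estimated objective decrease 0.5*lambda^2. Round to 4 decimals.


Step 1: H is diagonal, so H^(-1) * g = [0.7975, 0.4832].
Step 2: g^T H^(-1) g = sum_i g_i^2 / H_ii
  = (3.1898)^2/4 + (4.3486)^2/9
  = 2.5437 + 2.1011 = 4.6449
Step 3: Objective decrease = 0.5 * g^T H^(-1) g = 2.3224


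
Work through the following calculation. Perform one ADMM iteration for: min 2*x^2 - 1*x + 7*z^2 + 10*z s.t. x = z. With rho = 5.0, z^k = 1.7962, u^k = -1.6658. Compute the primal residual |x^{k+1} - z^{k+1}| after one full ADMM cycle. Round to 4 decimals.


ADMM iteration with rho = 5.0, z^k = 1.7962, u^k = -1.6658
Step 1: x-update.
Minimize 2*x^2 - 1*x + (5.0/2)*(x - 1.7962 - 1.6658)^2
FOC: (2*2 + 5.0)*x = 1 + 5.0*(1.7962 + 1.6658)
x^{k+1} = 2.0344
Step 2: z-update.
Minimize 7*z^2 + 10*z + (5.0/2)*(2.0344 - z - 1.6658)^2
FOC: (2*7 + 5.0)*z = -10 + 5.0*(2.0344 - 1.6658)
z^{k+1} = -0.4293
Step 3: u-update.
u^{k+1} = -1.6658 + 2.0344 + 0.4293 = 0.7979
Step 4: Primal residual = |2.0344 + 0.4293| = 2.4637


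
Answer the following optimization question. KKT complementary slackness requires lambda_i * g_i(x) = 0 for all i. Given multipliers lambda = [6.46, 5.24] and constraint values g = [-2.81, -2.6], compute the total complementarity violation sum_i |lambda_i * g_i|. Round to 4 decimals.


KKT complementary slackness check:
lambda_1 * g_1 = 6.46 * -2.81 = -18.1526
lambda_2 * g_2 = 5.24 * -2.6 = -13.624
Total violation = 18.1526 + 13.624 = 31.7766


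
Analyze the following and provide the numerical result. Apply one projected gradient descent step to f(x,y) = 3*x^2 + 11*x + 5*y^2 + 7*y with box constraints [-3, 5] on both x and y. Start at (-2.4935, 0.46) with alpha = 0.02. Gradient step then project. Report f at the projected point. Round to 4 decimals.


Step 1: Compute gradient at (-2.4935, 0.46).
grad_x = 2*3*-2.4935 + 11 = -3.961
grad_y = 2*5*0.46 + 7 = 11.6
Step 2: Gradient step.
x_raw = -2.4935 - 0.02*-3.961 = -2.4143
y_raw = 0.46 - 0.02*11.6 = 0.228
Step 3: Project onto [-3, 5].
x_proj = clip(-2.4143) = -2.4143
y_proj = clip(0.228) = 0.228
Step 4: Evaluate f.
f(-2.4143, 0.228) = -7.2149


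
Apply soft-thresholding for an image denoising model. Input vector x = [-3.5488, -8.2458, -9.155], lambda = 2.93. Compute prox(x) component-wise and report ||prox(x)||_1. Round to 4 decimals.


Soft-thresholding with lambda = 2.93:
prox(-3.5488) = sign(-3.5488)*max(|-3.5488| - 2.93, 0) = -0.6188
prox(-8.2458) = sign(-8.2458)*max(|-8.2458| - 2.93, 0) = -5.3158
prox(-9.155) = sign(-9.155)*max(|-9.155| - 2.93, 0) = -6.225
prox(x) = [-0.6188, -5.3158, -6.225]
||prox(x)||_1 = 0.6188 + 5.3158 + 6.225 = 12.1596


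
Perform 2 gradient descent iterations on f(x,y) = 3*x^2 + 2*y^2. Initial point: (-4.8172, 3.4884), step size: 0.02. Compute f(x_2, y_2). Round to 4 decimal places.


Gradient descent on f(x,y) = 3*x^2 + 2*y^2.
Starting point: (-4.8172, 3.4884), alpha = 0.02
Step 1: grad_x = 2*3*-4.8172 = -28.9032, grad_y = 2*2*3.4884 = 13.9536
  x_1 = -4.8172 - 0.02*-28.9032 = -4.2391
  y_1 = 3.4884 - 0.02*13.9536 = 3.2093
Step 2: grad_x = 2*3*-4.2391 = -25.4348, grad_y = 2*2*3.2093 = 12.8373
  x_2 = -4.2391 - 0.02*-25.4348 = -3.7304
  y_2 = 3.2093 - 0.02*12.8373 = 2.9526
f(-3.7304, 2.9526) = 3*(-3.7304)^2 + 2*2.9526^2 = 59.184


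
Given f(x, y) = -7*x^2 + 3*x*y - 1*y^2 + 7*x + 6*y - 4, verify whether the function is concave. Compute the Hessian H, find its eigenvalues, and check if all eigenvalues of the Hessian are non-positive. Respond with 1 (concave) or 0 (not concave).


The Hessian of f(x,y) = -7*x^2 + 3*x*y - 1*y^2 + 7*x + 6*y - 4 is:
H = [[-14, 3], [3, -2]]
Trace = -14 - 2 = -16
Determinant = -14*-2 - (3)^2 = 19
Discriminant = (-16)^2 - 4*19 = 180.0
Eigenvalues: lambda_1 = -14.7082, lambda_2 = -1.2918
The function is concave.

1


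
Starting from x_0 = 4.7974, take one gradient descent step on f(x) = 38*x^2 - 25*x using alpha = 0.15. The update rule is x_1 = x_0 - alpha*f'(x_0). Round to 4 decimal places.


We compute the gradient at x_0 and apply the update.
f'(x) = 76*x - 25
f'(4.7974) = 76*4.7974 - 25 = 339.6024
x_1 = 4.7974 - 0.15*339.6024 = -46.143


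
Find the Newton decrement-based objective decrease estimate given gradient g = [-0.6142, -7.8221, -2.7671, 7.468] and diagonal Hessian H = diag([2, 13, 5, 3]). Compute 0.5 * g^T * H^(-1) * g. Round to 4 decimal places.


Step 1: H is diagonal, so H^(-1) * g = [-0.3071, -0.6017, -0.5534, 2.4893].
Step 2: g^T H^(-1) g = sum_i g_i^2 / H_ii
  = (-0.6142)^2/2 + (-7.8221)^2/13 + (-2.7671)^2/5 + (7.468)^2/3
  = 0.1886 + 4.7066 + 1.5314 + 18.5903 = 25.0169
Step 3: Objective decrease = 0.5 * g^T H^(-1) g = 12.5084


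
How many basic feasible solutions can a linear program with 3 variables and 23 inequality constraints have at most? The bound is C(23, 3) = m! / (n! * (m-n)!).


Each vertex corresponds to some choice of n active constraints out of m, so the number of vertices is at most C(m, n) = m! / (n!(m-n)!).
m = 23, n = 3
Numerator: 23 * 22 * 21
Denominator: 3! = 6
C(23, 3) = 1771


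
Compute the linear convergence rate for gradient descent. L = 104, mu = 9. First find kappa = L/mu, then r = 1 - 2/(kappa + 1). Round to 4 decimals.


Step 1: Compute the condition number.
kappa = L/mu = 104/9 = 11.5556
Step 2: Compute the convergence rate.
r = 1 - 2/(kappa + 1) = 1 - 2*mu/(L + mu) = (L - mu)/(L + mu) = 95/113 = 0.8407


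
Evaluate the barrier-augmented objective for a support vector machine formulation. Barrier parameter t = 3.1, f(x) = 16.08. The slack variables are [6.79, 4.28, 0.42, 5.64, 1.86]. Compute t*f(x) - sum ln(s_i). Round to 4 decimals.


Step 1: Compute log-barrier.
ln values: [1.9155, 1.454, -0.8675, 1.7299, 0.6206]
phi = -(1.9155 + 1.454 - 0.8675 + 1.7299 + 0.6206) = -4.8524
Step 2: Compute augmented objective.
t*f(x) = 3.1*16.08 = 49.848
Total = 49.848 - 4.8524 = 44.9956


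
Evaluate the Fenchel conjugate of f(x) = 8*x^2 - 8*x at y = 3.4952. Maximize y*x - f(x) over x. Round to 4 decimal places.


f*(y) = sup_x {y*x - a*x^2 - b*x} = sup_x {(y-b)*x - a*x^2}
FOC: (y - b) - 2a*x = 0 => x* = (y - b)/(2a)
x* = (3.4952 + 8)/(2*8) = 0.7185
f*(3.4952) = (y-b)^2/(4a) = (3.4952 + 8)^2/(4*8)
= 132.1396/32 = 4.1294


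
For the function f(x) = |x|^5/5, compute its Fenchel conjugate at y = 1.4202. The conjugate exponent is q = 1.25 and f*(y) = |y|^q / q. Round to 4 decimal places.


The conjugate exponent q satisfies 1/p + 1/q = 1.
p = 5, so q = 5/(5 - 1) = 1.25
|y|^q = 1.4202^1.25 = 1.5504
f*(1.4202) = 1.5504 / 1.25 = 1.2403


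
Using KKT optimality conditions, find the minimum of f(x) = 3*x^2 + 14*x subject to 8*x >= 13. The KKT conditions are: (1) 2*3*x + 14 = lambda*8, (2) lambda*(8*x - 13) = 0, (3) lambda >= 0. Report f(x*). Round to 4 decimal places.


Step 1: Try lambda = 0 (constraint inactive).
x_unc = -14/(2*3) = -2.3333
Check: 8*-2.3333 = -18.6664 < 13 -- violated!
Step 2: Constraint must be active: 8*x = 13
x* = 13/8 = 1.625
lambda = (2*3*1.625 + 14)/8 = 2.9688
Step 3: Compute optimal value.
f(x*) = 3*1.625^2 + 14*1.625 = 30.6719


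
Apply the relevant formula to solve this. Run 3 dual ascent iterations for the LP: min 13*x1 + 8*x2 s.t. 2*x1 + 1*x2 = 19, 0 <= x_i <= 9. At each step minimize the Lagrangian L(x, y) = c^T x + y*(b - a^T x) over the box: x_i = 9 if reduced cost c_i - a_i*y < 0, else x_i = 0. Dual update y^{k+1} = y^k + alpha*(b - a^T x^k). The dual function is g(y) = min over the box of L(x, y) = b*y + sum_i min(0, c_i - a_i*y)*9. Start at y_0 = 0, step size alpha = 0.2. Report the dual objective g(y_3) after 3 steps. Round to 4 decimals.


Dual ascent for LP: min 13*x1 + 8*x2, 2*x1 + 1*x2 = 19, 0 <= x_i <= 9
Step 1: y^k = 0.0, reduced costs: (13.0, 8.0)
  x^k = (0.0, 0.0), subgradient = b - a^T x = 19.0
  y^{k+1} = 0.0 + 0.2*19.0 = 3.8
Step 2: y^k = 3.8, reduced costs: (5.4, 4.2)
  x^k = (0.0, 0.0), subgradient = b - a^T x = 19.0
  y^{k+1} = 3.8 + 0.2*19.0 = 7.6
Step 3: y^k = 7.6, reduced costs: (-2.2, 0.4)
  x^k = (9.0, 0.0), subgradient = b - a^T x = 1.0
  y^{k+1} = 7.6 + 0.2*1.0 = 7.8
Dual objective at y_3 = 7.8: reduced costs (-2.6, 0.2), box minimizer x = (9.0, 0.0)
g(y_3) = b*y + (c1 - a1*y)*x1 + (c2 - a2*y)*x2 = 19*7.8 + (-2.6)*9.0 + 0.2*0.0 = 148.2 - 23.4 + 0.0 = 124.8


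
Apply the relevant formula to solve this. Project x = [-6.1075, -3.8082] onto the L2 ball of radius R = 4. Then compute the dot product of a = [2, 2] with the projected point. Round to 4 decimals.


Step 1: Compute ||x|| (intermediates to 6 decimals).
||x|| = sqrt((-6.1075)^2 + (-3.8082)^2) = 7.197496
Step 2: Project.
Since ||x|| > R, scale = R/||x|| = 4/7.197496 = 0.555749, proj(x) = scale * x
proj(x) = [-3.394237, -2.116403]
Step 3: Dot product.
a^T * proj(x) = 2*(-3.394237) + 2*(-2.116403) = -11.0213


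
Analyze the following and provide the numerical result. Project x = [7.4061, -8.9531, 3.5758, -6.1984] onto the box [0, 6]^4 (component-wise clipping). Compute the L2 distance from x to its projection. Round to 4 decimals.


Project each component onto [0, 6].
clip(7.4061) = 6.0, clip(-8.9531) = 0.0, clip(3.5758) = 3.5758, clip(-6.1984) = 0.0
Projection = [6.0, 0.0, 3.5758, 0.0]
Squared diffs: [1.9771, 80.158, 0.0, 38.4202]
Distance = sqrt(120.5553) = 10.9798


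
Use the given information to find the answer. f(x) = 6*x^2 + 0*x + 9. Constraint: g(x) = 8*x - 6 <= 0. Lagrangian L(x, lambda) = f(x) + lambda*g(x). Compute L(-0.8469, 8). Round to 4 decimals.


Step 1: Evaluate f(x).
f(-0.8469) = 6*(-0.8469)^2 + 0*(-0.8469) + 9 = 13.3034
Step 2: Evaluate g(x).
g(-0.8469) = 8*-0.8469 - 6 = -12.7752
Step 3: Compute Lagrangian.
L = 13.3034 + 8*-12.7752 = -88.8982


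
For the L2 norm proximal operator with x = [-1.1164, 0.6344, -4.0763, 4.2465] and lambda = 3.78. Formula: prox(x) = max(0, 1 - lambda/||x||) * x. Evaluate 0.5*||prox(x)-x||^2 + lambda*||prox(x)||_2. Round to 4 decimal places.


Step 1: Compute ||x||.
||x|| = 6.0248
Step 2: Compute scaling factor.
scale = max(0, 1 - 3.78/6.0248) = 0.3726
Step 3: prox(x) = [-0.416, 0.2364, -1.5188, 1.5822]
||prox(x)|| = 2.2448
Step 4: Proximal objective.
0.5*||prox-x||^2 = 7.1442
lambda*||prox|| = 8.4853
Total = 15.6294


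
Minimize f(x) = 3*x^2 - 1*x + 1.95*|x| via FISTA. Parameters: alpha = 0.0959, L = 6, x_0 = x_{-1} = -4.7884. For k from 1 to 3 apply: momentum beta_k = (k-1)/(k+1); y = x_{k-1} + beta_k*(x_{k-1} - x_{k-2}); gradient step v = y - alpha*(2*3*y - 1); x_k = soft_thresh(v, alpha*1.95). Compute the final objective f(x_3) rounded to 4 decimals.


FISTA on f(x) = 3*x^2 - 1*x + 1.95*|x|
L = 6, alpha = 0.0959
Iteration 1: beta = 0.0, y = -4.7884 + 0.0*(-4.7884 + 4.7884) = -4.7884
  grad(y) = -29.7304, v = y - alpha*grad = -1.9373
  prox(v) = soft_thresh(-1.9373, 0.187) = -1.7502
Iteration 2: beta = 0.3333, y = -1.7502 + 0.3333*(-1.7502 + 4.7884) = -0.7375
  grad(y) = -5.4252, v = y - alpha*grad = -0.2173
  prox(v) = soft_thresh(-0.2173, 0.187) = -0.0303
Iteration 3: beta = 0.5, y = -0.0303 + 0.5*(-0.0303 + 1.7502) = 0.8297
  grad(y) = 3.9785, v = y - alpha*grad = 0.4482
  prox(v) = soft_thresh(0.4482, 0.187) = 0.2612
f(x_3) = 3*0.2612^2 - 1*0.2612 + 1.95*|0.2612| = 0.4528


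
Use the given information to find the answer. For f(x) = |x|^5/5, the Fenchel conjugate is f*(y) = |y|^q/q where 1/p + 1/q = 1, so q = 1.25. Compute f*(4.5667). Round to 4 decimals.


The conjugate exponent q satisfies 1/p + 1/q = 1.
p = 5, so q = 5/(5 - 1) = 1.25
|y|^q = 4.5667^1.25 = 6.6758
f*(4.5667) = 6.6758 / 1.25 = 5.3406


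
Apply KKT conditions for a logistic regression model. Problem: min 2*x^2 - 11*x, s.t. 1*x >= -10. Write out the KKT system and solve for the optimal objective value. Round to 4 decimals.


Step 1: Try lambda = 0 (constraint inactive).
Stationarity: 2*2*x - 11 = 0
x* = 11/(2*2) = 2.75
Check constraint: 1*2.75 = 2.75 >= -10 -- satisfied.
Step 2: Compute optimal value.
f(x*) = 2*2.75^2 - 11*2.75 = -15.125


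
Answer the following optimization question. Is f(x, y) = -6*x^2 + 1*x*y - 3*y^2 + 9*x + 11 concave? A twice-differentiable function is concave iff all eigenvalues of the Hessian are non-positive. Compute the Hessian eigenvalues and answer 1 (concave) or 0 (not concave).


The Hessian of f(x,y) = -6*x^2 + 1*x*y - 3*y^2 + 9*x + 11 is:
H = [[-12, 1], [1, -6]]
Trace = -12 - 6 = -18
Determinant = -12*-6 - (1)^2 = 71
Discriminant = (-18)^2 - 4*71 = 40.0
Eigenvalues: lambda_1 = -12.1623, lambda_2 = -5.8377
The function is concave.

1


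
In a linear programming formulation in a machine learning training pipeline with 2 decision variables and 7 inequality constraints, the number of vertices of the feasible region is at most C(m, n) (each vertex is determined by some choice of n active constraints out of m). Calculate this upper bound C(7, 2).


Each vertex corresponds to some choice of n active constraints out of m, so the number of vertices is at most C(m, n) = m! / (n!(m-n)!).
m = 7, n = 2
Numerator: 7 * 6
Denominator: 2! = 2
C(7, 2) = 21


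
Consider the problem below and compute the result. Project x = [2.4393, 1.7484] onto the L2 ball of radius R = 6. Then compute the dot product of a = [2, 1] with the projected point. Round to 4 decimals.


Step 1: Compute ||x|| (intermediates to 6 decimals).
||x|| = sqrt(2.4393^2 + 1.7484^2) = 3.001181
Step 2: Project.
Since ||x|| <= R, proj = x (no scaling needed).
proj(x) = [2.4393, 1.7484]
Step 3: Dot product.
a^T * proj(x) = 2*2.4393 + 1*1.7484 = 6.627


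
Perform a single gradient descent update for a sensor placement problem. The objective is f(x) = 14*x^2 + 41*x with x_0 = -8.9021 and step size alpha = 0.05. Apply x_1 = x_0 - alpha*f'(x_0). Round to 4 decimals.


We compute the gradient at x_0 and apply the update.
f'(x) = 28*x + 41
f'(-8.9021) = 28*-8.9021 + 41 = -208.2588
x_1 = -8.9021 - 0.05*-208.2588 = 1.5108


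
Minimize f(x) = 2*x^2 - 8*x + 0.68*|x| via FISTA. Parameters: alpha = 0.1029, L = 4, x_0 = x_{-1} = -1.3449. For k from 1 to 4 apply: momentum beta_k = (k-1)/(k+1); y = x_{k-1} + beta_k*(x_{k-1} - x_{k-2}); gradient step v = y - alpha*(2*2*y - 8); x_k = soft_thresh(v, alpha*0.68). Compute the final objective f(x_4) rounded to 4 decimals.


FISTA on f(x) = 2*x^2 - 8*x + 0.68*|x|
L = 4, alpha = 0.1029
Iteration 1: beta = 0.0, y = -1.3449 + 0.0*(-1.3449 + 1.3449) = -1.3449
  grad(y) = -13.3796, v = y - alpha*grad = 0.0319
  prox(v) = soft_thresh(0.0319, 0.07) = 0.0
Iteration 2: beta = 0.3333, y = 0.0 + 0.3333*(0.0 + 1.3449) = 0.4483
  grad(y) = -6.2068, v = y - alpha*grad = 1.087
  prox(v) = soft_thresh(1.087, 0.07) = 1.017
Iteration 3: beta = 0.5, y = 1.017 + 0.5*(1.017 - 0.0) = 1.5255
  grad(y) = -1.898, v = y - alpha*grad = 1.7208
  prox(v) = soft_thresh(1.7208, 0.07) = 1.6508
Iteration 4: beta = 0.6, y = 1.6508 + 0.6*(1.6508 - 1.017) = 2.0311
  grad(y) = 0.1246, v = y - alpha*grad = 2.0183
  prox(v) = soft_thresh(2.0183, 0.07) = 1.9483
f(x_4) = 2*1.9483^2 - 8*1.9483 + 0.68*|1.9483| = -6.6698
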